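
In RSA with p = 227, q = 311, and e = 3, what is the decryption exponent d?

φ(n) = (p−1)(q−1) = 226·310 = 70060.
Need d with 3·d ≡ 1 (mod 70060). Apply the extended Euclidean algorithm:
70060 = 23353·3 + 1
3 = 3·1 + 0
Back-substitute:
1 = 70060 − 23353·3
So 3·(-23353) ≡ 1 (mod 70060), hence d ≡ -23353 ≡ 46707 (mod 70060).

46707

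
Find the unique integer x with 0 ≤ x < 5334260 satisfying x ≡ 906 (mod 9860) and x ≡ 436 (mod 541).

Write x = 906 + 9860·k. Then 9860·k ≡ 436 − 906 ≡ 71 (mod 541).
Need 9860⁻¹ mod 541. Extended Euclid on (541, 122):
541 = 4·122 + 53
122 = 2·53 + 16
53 = 3·16 + 5
16 = 3·5 + 1
5 = 5·1 + 0
Back-substitute:
1 = 16 − 3·5
1 = −3·53 + 10·16
1 = 10·122 − 23·53
1 = −23·541 + 102·122
9860⁻¹ ≡ 102 (mod 541), so k ≡ 102·71 ≡ 209 (mod 541).
x = 906 + 9860·209 = 2061646.

2061646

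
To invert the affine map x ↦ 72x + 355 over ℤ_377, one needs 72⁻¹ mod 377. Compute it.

Extended Euclidean algorithm:
377 = 5*72 + 17
72 = 4*17 + 4
17 = 4*4 + 1
4 = 4*1 + 0
gcd = 1, so the inverse exists. Back-substitute:
1 = 17 − 4·4
1 = −4·72 + 17·17
1 = 17·377 − 89·72
Hence 72⁻¹ ≡ -89 ≡ 288 (mod 377).

288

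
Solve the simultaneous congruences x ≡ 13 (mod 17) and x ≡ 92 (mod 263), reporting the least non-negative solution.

Write x = 13 + 17·k. Then 17·k ≡ 92 − 13 ≡ 79 (mod 263).
Need 17⁻¹ mod 263. Extended Euclid on (263, 17):
263 = 15·17 + 8
17 = 2·8 + 1
8 = 8·1 + 0
Back-substitute:
1 = 17 − 2·8
1 = −2·263 + 31·17
17⁻¹ ≡ 31 (mod 263), so k ≡ 31·79 ≡ 82 (mod 263).
x = 13 + 17·82 = 1407.

1407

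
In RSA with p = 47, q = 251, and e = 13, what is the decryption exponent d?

φ(n) = (p−1)(q−1) = 46·250 = 11500.
Need d with 13·d ≡ 1 (mod 11500). Apply the extended Euclidean algorithm:
11500 = 884·13 + 8
13 = 1·8 + 5
8 = 1·5 + 3
5 = 1·3 + 2
3 = 1·2 + 1
2 = 2·1 + 0
Back-substitute:
1 = 3 − 2
1 = −5 + 2·3
1 = 2·8 − 3·5
1 = −3·13 + 5·8
1 = 5·11500 − 4423·13
So 13·(-4423) ≡ 1 (mod 11500), hence d ≡ -4423 ≡ 7077 (mod 11500).

7077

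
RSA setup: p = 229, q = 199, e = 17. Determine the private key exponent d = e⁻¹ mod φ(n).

φ(n) = (p−1)(q−1) = 228·198 = 45144.
Need d with 17·d ≡ 1 (mod 45144). Apply the extended Euclidean algorithm:
45144 = 2655·17 + 9
17 = 1·9 + 8
9 = 1·8 + 1
8 = 8·1 + 0
Back-substitute:
1 = 9 − 8
1 = −17 + 2·9
1 = 2·45144 − 5311·17
So 17·(-5311) ≡ 1 (mod 45144), hence d ≡ -5311 ≡ 39833 (mod 45144).

39833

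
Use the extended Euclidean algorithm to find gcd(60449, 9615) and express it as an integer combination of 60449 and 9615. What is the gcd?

1

Apply Euclid's algorithm to 60449 and 9615:
60449 = 6*9615 + 2759
9615 = 3*2759 + 1338
2759 = 2*1338 + 83
1338 = 16*83 + 10
83 = 8*10 + 3
10 = 3*3 + 1
3 = 3*1 + 0
gcd(60449, 9615) = 1.
Back-substituting:
1 = 10 − 3·3
1 = −3·83 + 25·10
1 = 25·1338 − 403·83
1 = −403·2759 + 831·1338
1 = 831·9615 − 2896·2759
1 = −2896·60449 + 18207·9615
So 1 = (-2896)·60449 + (18207)·9615.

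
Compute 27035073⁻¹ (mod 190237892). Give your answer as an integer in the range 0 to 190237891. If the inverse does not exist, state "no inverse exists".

no inverse exists

Euclidean algorithm on 190237892, 27035073:
190237892 = 7×27035073 + 992381
27035073 = 27×992381 + 240786
992381 = 4×240786 + 29237
240786 = 8×29237 + 6890
29237 = 4×6890 + 1677
6890 = 4×1677 + 182
1677 = 9×182 + 39
182 = 4×39 + 26
39 = 1×26 + 13
26 = 2×13 + 0
gcd(27035073, 190237892) = 13 ≠ 1, so 27035073 has no multiplicative inverse modulo 190237892.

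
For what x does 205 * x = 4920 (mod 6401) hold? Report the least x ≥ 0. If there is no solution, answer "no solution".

24

First find gcd(205, 6401):
6401 = 31×205 + 46
205 = 4×46 + 21
46 = 2×21 + 4
21 = 5×4 + 1
4 = 4×1 + 0
gcd = 1, so a unique solution mod 6401 exists.
Back-substitute for the Bézout coefficients:
1 = 21 − 5·4
1 = −5·46 + 11·21
1 = 11·205 − 49·46
1 = −49·6401 + 1530·205
So 205·(1530) ≡ 1 (mod 6401), giving 205⁻¹ ≡ 1530.
x ≡ 205⁻¹·4920 ≡ 1530·4920 ≡ 24 (mod 6401).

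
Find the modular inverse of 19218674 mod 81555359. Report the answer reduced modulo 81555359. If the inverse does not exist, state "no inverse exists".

71662771

Run Euclid on (81555359, 19218674):
81555359 = 4*19218674 + 4680663
19218674 = 4*4680663 + 496022
4680663 = 9*496022 + 216465
496022 = 2*216465 + 63092
216465 = 3*63092 + 27189
63092 = 2*27189 + 8714
27189 = 3*8714 + 1047
8714 = 8*1047 + 338
1047 = 3*338 + 33
338 = 10*33 + 8
33 = 4*8 + 1
8 = 8*1 + 0
gcd = 1, so the inverse exists. Back-substitute:
1 = 33 − 4·8
1 = −4·338 + 41·33
1 = 41·1047 − 127·338
1 = −127·8714 + 1057·1047
1 = 1057·27189 − 3298·8714
1 = −3298·63092 + 7653·27189
1 = 7653·216465 − 26257·63092
1 = −26257·496022 + 60167·216465
1 = 60167·4680663 − 567760·496022
1 = −567760·19218674 + 2331207·4680663
1 = 2331207·81555359 − 9892588·19218674
So 19218674·(-9892588) ≡ 1 (mod 81555359), and -9892588 ≡ 71662771 (mod 81555359).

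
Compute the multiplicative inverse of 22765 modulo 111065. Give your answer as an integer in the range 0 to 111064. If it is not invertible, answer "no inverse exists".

Euclidean algorithm on 111065, 22765:
111065 = 4·22765 + 20005
22765 = 1·20005 + 2760
20005 = 7·2760 + 685
2760 = 4·685 + 20
685 = 34·20 + 5
20 = 4·5 + 0
The gcd is 5, not 1, hence no inverse exists.

no inverse exists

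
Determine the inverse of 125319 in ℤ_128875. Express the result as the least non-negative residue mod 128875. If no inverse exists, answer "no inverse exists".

20404

Apply the Euclidean algorithm to 128875 and 125319:
128875 = 1·125319 + 3556
125319 = 35·3556 + 859
3556 = 4·859 + 120
859 = 7·120 + 19
120 = 6·19 + 6
19 = 3·6 + 1
6 = 6·1 + 0
gcd = 1, so the inverse exists. Back-substitute:
1 = 19 − 3·6
1 = −3·120 + 19·19
1 = 19·859 − 136·120
1 = −136·3556 + 563·859
1 = 563·125319 − 19841·3556
1 = −19841·128875 + 20404·125319
So 125319·20404 ≡ 1 (mod 128875).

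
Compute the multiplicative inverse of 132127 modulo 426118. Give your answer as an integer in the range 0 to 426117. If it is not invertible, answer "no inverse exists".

94833

Run Euclid on (426118, 132127):
426118 = 3*132127 + 29737
132127 = 4*29737 + 13179
29737 = 2*13179 + 3379
13179 = 3*3379 + 3042
3379 = 1*3042 + 337
3042 = 9*337 + 9
337 = 37*9 + 4
9 = 2*4 + 1
4 = 4*1 + 0
gcd = 1, so the inverse exists. Back-substitute:
1 = 9 − 2·4
1 = −2·337 + 75·9
1 = 75·3042 − 677·337
1 = −677·3379 + 752·3042
1 = 752·13179 − 2933·3379
1 = −2933·29737 + 6618·13179
1 = 6618·132127 − 29405·29737
1 = −29405·426118 + 94833·132127
So 132127·94833 ≡ 1 (mod 426118).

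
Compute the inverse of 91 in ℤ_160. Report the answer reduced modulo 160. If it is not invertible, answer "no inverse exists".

Apply the Euclidean algorithm to 160 and 91:
160 = 1·91 + 69
91 = 1·69 + 22
69 = 3·22 + 3
22 = 7·3 + 1
3 = 3·1 + 0
Since gcd(91, 160) = 1, back-substitute to write 1 as a combination:
1 = 22 − 7·3
1 = −7·69 + 22·22
1 = 22·91 − 29·69
1 = −29·160 + 51·91
So 91·51 ≡ 1 (mod 160).

51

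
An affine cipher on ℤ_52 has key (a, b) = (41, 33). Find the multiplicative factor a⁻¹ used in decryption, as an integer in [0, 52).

gcd(52, 41) by repeated division:
52 = 1×41 + 11
41 = 3×11 + 8
11 = 1×8 + 3
8 = 2×3 + 2
3 = 1×2 + 1
2 = 2×1 + 0
The gcd is 1. Working backward:
1 = 3 − 2
1 = −8 + 3·3
1 = 3·11 − 4·8
1 = −4·41 + 15·11
1 = 15·52 − 19·41
Hence 41⁻¹ ≡ -19 ≡ 33 (mod 52).

33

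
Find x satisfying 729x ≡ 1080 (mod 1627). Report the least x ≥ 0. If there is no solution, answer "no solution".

122

First find gcd(729, 1627):
1627 = 2×729 + 169
729 = 4×169 + 53
169 = 3×53 + 10
53 = 5×10 + 3
10 = 3×3 + 1
3 = 3×1 + 0
gcd = 1, so a unique solution mod 1627 exists.
Back-substitute for the Bézout coefficients:
1 = 10 − 3·3
1 = −3·53 + 16·10
1 = 16·169 − 51·53
1 = −51·729 + 220·169
1 = 220·1627 − 491·729
So 729·(-491) ≡ 1 (mod 1627), giving 729⁻¹ ≡ 1136.
x ≡ 729⁻¹·1080 ≡ 1136·1080 ≡ 122 (mod 1627).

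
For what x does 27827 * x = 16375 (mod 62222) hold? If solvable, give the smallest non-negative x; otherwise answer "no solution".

First find gcd(27827, 62222):
62222 = 2·27827 + 6568
27827 = 4·6568 + 1555
6568 = 4·1555 + 348
1555 = 4·348 + 163
348 = 2·163 + 22
163 = 7·22 + 9
22 = 2·9 + 4
9 = 2·4 + 1
4 = 4·1 + 0
gcd = 1, so a unique solution mod 62222 exists.
Back-substitute for the Bézout coefficients:
1 = 9 − 2·4
1 = −2·22 + 5·9
1 = 5·163 − 37·22
1 = −37·348 + 79·163
1 = 79·1555 − 353·348
1 = −353·6568 + 1491·1555
1 = 1491·27827 − 6317·6568
1 = −6317·62222 + 14125·27827
So 27827·(14125) ≡ 1 (mod 62222), giving 27827⁻¹ ≡ 14125.
x ≡ 27827⁻¹·16375 ≡ 14125·16375 ≡ 17701 (mod 62222).

17701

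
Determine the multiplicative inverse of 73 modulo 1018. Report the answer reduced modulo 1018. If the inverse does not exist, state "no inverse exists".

767

Extended Euclidean algorithm:
1018 = 13×73 + 69
73 = 1×69 + 4
69 = 17×4 + 1
4 = 4×1 + 0
Since gcd(73, 1018) = 1, back-substitute to write 1 as a combination:
1 = 69 − 17·4
1 = −17·73 + 18·69
1 = 18·1018 − 251·73
Thus 73·(-251) ≡ 1 (mod 1018); reducing, -251 mod 1018 = 767.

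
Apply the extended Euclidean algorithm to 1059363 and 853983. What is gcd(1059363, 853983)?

9

Apply Euclid's algorithm to 1059363 and 853983:
1059363 = 1*853983 + 205380
853983 = 4*205380 + 32463
205380 = 6*32463 + 10602
32463 = 3*10602 + 657
10602 = 16*657 + 90
657 = 7*90 + 27
90 = 3*27 + 9
27 = 3*9 + 0
gcd(1059363, 853983) = 9.
Express as a combination:
9 = 90 − 3·27
9 = −3·657 + 22·90
9 = 22·10602 − 355·657
9 = −355·32463 + 1087·10602
9 = 1087·205380 − 6877·32463
9 = −6877·853983 + 28595·205380
9 = 28595·1059363 − 35472·853983
So 9 = (28595)·1059363 + (-35472)·853983.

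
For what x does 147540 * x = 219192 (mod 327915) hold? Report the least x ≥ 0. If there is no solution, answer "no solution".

gcd(147540, 327915):
327915 = 2·147540 + 32835
147540 = 4·32835 + 16200
32835 = 2·16200 + 435
16200 = 37·435 + 105
435 = 4·105 + 15
105 = 7·15 + 0
gcd = 15, but 15 ∤ 219192, so the congruence has no solution.

no solution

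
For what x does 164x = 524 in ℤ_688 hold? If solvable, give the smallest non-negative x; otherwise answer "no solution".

First find gcd(164, 688):
688 = 4×164 + 32
164 = 5×32 + 4
32 = 8×4 + 0
gcd = 4 and 4 | 524, so solutions exist. Divide through by 4: 41x ≡ 131 (mod 172).
Now find 41⁻¹ mod 172:
172 = 4·41 + 8
41 = 5·8 + 1
8 = 8·1 + 0
Back-substitute:
1 = 41 − 5·8
1 = −5·172 + 21·41
So 41⁻¹ ≡ 21 (mod 172).
Then x ≡ 21·131 ≡ 171 (mod 172); the smallest non-negative solution is x = 171.

171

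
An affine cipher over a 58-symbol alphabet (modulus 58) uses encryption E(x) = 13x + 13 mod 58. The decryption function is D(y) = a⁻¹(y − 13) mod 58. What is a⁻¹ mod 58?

gcd(58, 13) by repeated division:
58 = 4×13 + 6
13 = 2×6 + 1
6 = 6×1 + 0
gcd = 1, so the inverse exists. Back-substitute:
1 = 13 − 2·6
1 = −2·58 + 9·13
So 13·9 ≡ 1 (mod 58).

9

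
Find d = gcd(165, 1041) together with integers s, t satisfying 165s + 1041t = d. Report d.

Apply Euclid's algorithm to 1041 and 165:
1041 = 6×165 + 51
165 = 3×51 + 12
51 = 4×12 + 3
12 = 4×3 + 0
gcd(165, 1041) = 3.
Working backward:
3 = 51 − 4·12
3 = −4·165 + 13·51
3 = 13·1041 − 82·165
So 3 = (13)·1041 + (-82)·165.

3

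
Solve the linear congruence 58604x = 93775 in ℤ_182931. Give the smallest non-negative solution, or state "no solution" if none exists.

no solution

gcd(58604, 182931):
182931 = 3*58604 + 7119
58604 = 8*7119 + 1652
7119 = 4*1652 + 511
1652 = 3*511 + 119
511 = 4*119 + 35
119 = 3*35 + 14
35 = 2*14 + 7
14 = 2*7 + 0
gcd = 7, but 7 ∤ 93775, so the congruence has no solution.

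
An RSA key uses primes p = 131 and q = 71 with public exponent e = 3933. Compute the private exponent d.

φ(n) = (p−1)(q−1) = 130·70 = 9100.
Need d with 3933·d ≡ 1 (mod 9100). Apply the extended Euclidean algorithm:
9100 = 2×3933 + 1234
3933 = 3×1234 + 231
1234 = 5×231 + 79
231 = 2×79 + 73
79 = 1×73 + 6
73 = 12×6 + 1
6 = 6×1 + 0
Back-substitute:
1 = 73 − 12·6
1 = −12·79 + 13·73
1 = 13·231 − 38·79
1 = −38·1234 + 203·231
1 = 203·3933 − 647·1234
1 = −647·9100 + 1497·3933
So 3933·1497 ≡ 1 (mod 9100), hence d = 1497.

1497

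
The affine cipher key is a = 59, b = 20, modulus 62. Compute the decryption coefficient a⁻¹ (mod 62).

gcd(62, 59) by repeated division:
62 = 1×59 + 3
59 = 19×3 + 2
3 = 1×2 + 1
2 = 2×1 + 0
Since gcd(59, 62) = 1, back-substitute to write 1 as a combination:
1 = 3 − 2
1 = −59 + 20·3
1 = 20·62 − 21·59
Hence 59⁻¹ ≡ -21 ≡ 41 (mod 62).

41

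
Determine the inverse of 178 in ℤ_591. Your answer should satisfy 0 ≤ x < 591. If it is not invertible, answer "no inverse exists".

Extended Euclidean algorithm:
591 = 3×178 + 57
178 = 3×57 + 7
57 = 8×7 + 1
7 = 7×1 + 0
gcd = 1, so the inverse exists. Back-substitute:
1 = 57 − 8·7
1 = −8·178 + 25·57
1 = 25·591 − 83·178
Hence 178⁻¹ ≡ -83 ≡ 508 (mod 591).

508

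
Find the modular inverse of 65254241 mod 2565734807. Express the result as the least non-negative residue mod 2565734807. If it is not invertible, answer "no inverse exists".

2492654021

Apply the Euclidean algorithm to 2565734807 and 65254241:
2565734807 = 39×65254241 + 20819408
65254241 = 3×20819408 + 2796017
20819408 = 7×2796017 + 1247289
2796017 = 2×1247289 + 301439
1247289 = 4×301439 + 41533
301439 = 7×41533 + 10708
41533 = 3×10708 + 9409
10708 = 1×9409 + 1299
9409 = 7×1299 + 316
1299 = 4×316 + 35
316 = 9×35 + 1
35 = 35×1 + 0
gcd = 1, so the inverse exists. Back-substitute:
1 = 316 − 9·35
1 = −9·1299 + 37·316
1 = 37·9409 − 268·1299
1 = −268·10708 + 305·9409
1 = 305·41533 − 1183·10708
1 = −1183·301439 + 8586·41533
1 = 8586·1247289 − 35527·301439
1 = −35527·2796017 + 79640·1247289
1 = 79640·20819408 − 593007·2796017
1 = −593007·65254241 + 1858661·20819408
1 = 1858661·2565734807 − 73080786·65254241
So 65254241·(-73080786) ≡ 1 (mod 2565734807), and -73080786 ≡ 2492654021 (mod 2565734807).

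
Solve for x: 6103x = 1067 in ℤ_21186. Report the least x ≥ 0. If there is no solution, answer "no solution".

9977

First find gcd(6103, 21186):
21186 = 3·6103 + 2877
6103 = 2·2877 + 349
2877 = 8·349 + 85
349 = 4·85 + 9
85 = 9·9 + 4
9 = 2·4 + 1
4 = 4·1 + 0
gcd = 1, so a unique solution mod 21186 exists.
Back-substitute for the Bézout coefficients:
1 = 9 − 2·4
1 = −2·85 + 19·9
1 = 19·349 − 78·85
1 = −78·2877 + 643·349
1 = 643·6103 − 1364·2877
1 = −1364·21186 + 4735·6103
So 6103·(4735) ≡ 1 (mod 21186), giving 6103⁻¹ ≡ 4735.
x ≡ 6103⁻¹·1067 ≡ 4735·1067 ≡ 9977 (mod 21186).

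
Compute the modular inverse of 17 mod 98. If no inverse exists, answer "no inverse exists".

Run Euclid on (98, 17):
98 = 5·17 + 13
17 = 1·13 + 4
13 = 3·4 + 1
4 = 4·1 + 0
Since gcd(17, 98) = 1, back-substitute to write 1 as a combination:
1 = 13 − 3·4
1 = −3·17 + 4·13
1 = 4·98 − 23·17
So 17·(-23) ≡ 1 (mod 98), and -23 ≡ 75 (mod 98).

75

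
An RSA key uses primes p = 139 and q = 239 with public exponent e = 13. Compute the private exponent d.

5053

φ(n) = (p−1)(q−1) = 138·238 = 32844.
Need d with 13·d ≡ 1 (mod 32844). Apply the extended Euclidean algorithm:
32844 = 2526×13 + 6
13 = 2×6 + 1
6 = 6×1 + 0
Back-substitute:
1 = 13 − 2·6
1 = −2·32844 + 5053·13
So 13·5053 ≡ 1 (mod 32844), hence d = 5053.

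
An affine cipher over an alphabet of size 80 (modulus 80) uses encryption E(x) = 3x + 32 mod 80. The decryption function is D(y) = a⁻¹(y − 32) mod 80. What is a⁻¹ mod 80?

gcd(80, 3) by repeated division:
80 = 26*3 + 2
3 = 1*2 + 1
2 = 2*1 + 0
gcd = 1, so the inverse exists. Back-substitute:
1 = 3 − 2
1 = −80 + 27·3
So 3·27 ≡ 1 (mod 80).

27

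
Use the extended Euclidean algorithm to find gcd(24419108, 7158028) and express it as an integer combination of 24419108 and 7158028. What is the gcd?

Euclidean algorithm:
24419108 = 3*7158028 + 2945024
7158028 = 2*2945024 + 1267980
2945024 = 2*1267980 + 409064
1267980 = 3*409064 + 40788
409064 = 10*40788 + 1184
40788 = 34*1184 + 532
1184 = 2*532 + 120
532 = 4*120 + 52
120 = 2*52 + 16
52 = 3*16 + 4
16 = 4*4 + 0
gcd(24419108, 7158028) = 4.
Working backward:
4 = 52 − 3·16
4 = −3·120 + 7·52
4 = 7·532 − 31·120
4 = −31·1184 + 69·532
4 = 69·40788 − 2377·1184
4 = −2377·409064 + 23839·40788
4 = 23839·1267980 − 73894·409064
4 = −73894·2945024 + 171627·1267980
4 = 171627·7158028 − 417148·2945024
4 = −417148·24419108 + 1423071·7158028
So 4 = (-417148)·24419108 + (1423071)·7158028.

4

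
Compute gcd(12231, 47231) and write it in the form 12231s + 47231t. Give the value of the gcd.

1

Repeated division:
47231 = 3×12231 + 10538
12231 = 1×10538 + 1693
10538 = 6×1693 + 380
1693 = 4×380 + 173
380 = 2×173 + 34
173 = 5×34 + 3
34 = 11×3 + 1
3 = 3×1 + 0
gcd(12231, 47231) = 1.
Express as a combination:
1 = 34 − 11·3
1 = −11·173 + 56·34
1 = 56·380 − 123·173
1 = −123·1693 + 548·380
1 = 548·10538 − 3411·1693
1 = −3411·12231 + 3959·10538
1 = 3959·47231 − 15288·12231
So 1 = (3959)·47231 + (-15288)·12231.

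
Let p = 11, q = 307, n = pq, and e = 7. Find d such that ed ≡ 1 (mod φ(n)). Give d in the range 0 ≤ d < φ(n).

φ(n) = (p−1)(q−1) = 10·306 = 3060.
Need d with 7·d ≡ 1 (mod 3060). Apply the extended Euclidean algorithm:
3060 = 437*7 + 1
7 = 7*1 + 0
Back-substitute:
1 = 3060 − 437·7
So 7·(-437) ≡ 1 (mod 3060), hence d ≡ -437 ≡ 2623 (mod 3060).

2623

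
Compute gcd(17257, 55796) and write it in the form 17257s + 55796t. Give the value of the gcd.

Repeated division:
55796 = 3*17257 + 4025
17257 = 4*4025 + 1157
4025 = 3*1157 + 554
1157 = 2*554 + 49
554 = 11*49 + 15
49 = 3*15 + 4
15 = 3*4 + 3
4 = 1*3 + 1
3 = 3*1 + 0
gcd(17257, 55796) = 1.
Express as a combination:
1 = 4 − 3
1 = −15 + 4·4
1 = 4·49 − 13·15
1 = −13·554 + 147·49
1 = 147·1157 − 307·554
1 = −307·4025 + 1068·1157
1 = 1068·17257 − 4579·4025
1 = −4579·55796 + 14805·17257
So 1 = (-4579)·55796 + (14805)·17257.

1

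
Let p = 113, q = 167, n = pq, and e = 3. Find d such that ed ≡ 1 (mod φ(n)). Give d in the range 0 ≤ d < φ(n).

12395

φ(n) = (p−1)(q−1) = 112·166 = 18592.
Need d with 3·d ≡ 1 (mod 18592). Apply the extended Euclidean algorithm:
18592 = 6197*3 + 1
3 = 3*1 + 0
Back-substitute:
1 = 18592 − 6197·3
So 3·(-6197) ≡ 1 (mod 18592), hence d ≡ -6197 ≡ 12395 (mod 18592).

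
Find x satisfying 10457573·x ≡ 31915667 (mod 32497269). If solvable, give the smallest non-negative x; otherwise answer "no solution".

3517642

First find gcd(10457573, 32497269):
32497269 = 3*10457573 + 1124550
10457573 = 9*1124550 + 336623
1124550 = 3*336623 + 114681
336623 = 2*114681 + 107261
114681 = 1*107261 + 7420
107261 = 14*7420 + 3381
7420 = 2*3381 + 658
3381 = 5*658 + 91
658 = 7*91 + 21
91 = 4*21 + 7
21 = 3*7 + 0
gcd = 7 and 7 | 31915667, so solutions exist. Divide through by 7: 1493939x ≡ 4559381 (mod 4642467).
Now find 1493939⁻¹ mod 4642467:
4642467 = 3*1493939 + 160650
1493939 = 9*160650 + 48089
160650 = 3*48089 + 16383
48089 = 2*16383 + 15323
16383 = 1*15323 + 1060
15323 = 14*1060 + 483
1060 = 2*483 + 94
483 = 5*94 + 13
94 = 7*13 + 3
13 = 4*3 + 1
3 = 3*1 + 0
Back-substitute:
1 = 13 − 4·3
1 = −4·94 + 29·13
1 = 29·483 − 149·94
1 = −149·1060 + 327·483
1 = 327·15323 − 4727·1060
1 = −4727·16383 + 5054·15323
1 = 5054·48089 − 14835·16383
1 = −14835·160650 + 49559·48089
1 = 49559·1493939 − 460866·160650
1 = −460866·4642467 + 1432157·1493939
So 1493939⁻¹ ≡ 1432157 (mod 4642467).
Then x ≡ 1432157·4559381 ≡ 3517642 (mod 4642467); the smallest non-negative solution is x = 3517642.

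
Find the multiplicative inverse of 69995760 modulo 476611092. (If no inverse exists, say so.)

no inverse exists

Compute gcd(69995760, 476611092):
476611092 = 6·69995760 + 56636532
69995760 = 1·56636532 + 13359228
56636532 = 4·13359228 + 3199620
13359228 = 4·3199620 + 560748
3199620 = 5·560748 + 395880
560748 = 1·395880 + 164868
395880 = 2·164868 + 66144
164868 = 2·66144 + 32580
66144 = 2·32580 + 984
32580 = 33·984 + 108
984 = 9·108 + 12
108 = 9·12 + 0
The gcd is 12, not 1, hence no inverse exists.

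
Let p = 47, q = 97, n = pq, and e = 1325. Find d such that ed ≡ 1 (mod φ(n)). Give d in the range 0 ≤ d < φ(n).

2213

φ(n) = (p−1)(q−1) = 46·96 = 4416.
Need d with 1325·d ≡ 1 (mod 4416). Apply the extended Euclidean algorithm:
4416 = 3*1325 + 441
1325 = 3*441 + 2
441 = 220*2 + 1
2 = 2*1 + 0
Back-substitute:
1 = 441 − 220·2
1 = −220·1325 + 661·441
1 = 661·4416 − 2203·1325
So 1325·(-2203) ≡ 1 (mod 4416), hence d ≡ -2203 ≡ 2213 (mod 4416).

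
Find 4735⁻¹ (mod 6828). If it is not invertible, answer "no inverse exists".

199

Extended Euclidean algorithm:
6828 = 1×4735 + 2093
4735 = 2×2093 + 549
2093 = 3×549 + 446
549 = 1×446 + 103
446 = 4×103 + 34
103 = 3×34 + 1
34 = 34×1 + 0
gcd = 1, so the inverse exists. Back-substitute:
1 = 103 − 3·34
1 = −3·446 + 13·103
1 = 13·549 − 16·446
1 = −16·2093 + 61·549
1 = 61·4735 − 138·2093
1 = −138·6828 + 199·4735
So 4735·199 ≡ 1 (mod 6828).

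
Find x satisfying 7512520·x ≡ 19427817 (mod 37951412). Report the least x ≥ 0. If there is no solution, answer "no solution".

no solution

gcd(7512520, 37951412):
37951412 = 5*7512520 + 388812
7512520 = 19*388812 + 125092
388812 = 3*125092 + 13536
125092 = 9*13536 + 3268
13536 = 4*3268 + 464
3268 = 7*464 + 20
464 = 23*20 + 4
20 = 5*4 + 0
gcd = 4, but 4 ∤ 19427817, so the congruence has no solution.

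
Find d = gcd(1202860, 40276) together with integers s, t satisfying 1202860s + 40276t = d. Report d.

Repeated division:
1202860 = 29·40276 + 34856
40276 = 1·34856 + 5420
34856 = 6·5420 + 2336
5420 = 2·2336 + 748
2336 = 3·748 + 92
748 = 8·92 + 12
92 = 7·12 + 8
12 = 1·8 + 4
8 = 2·4 + 0
gcd(1202860, 40276) = 4.
Working backward:
4 = 12 − 8
4 = −92 + 8·12
4 = 8·748 − 65·92
4 = −65·2336 + 203·748
4 = 203·5420 − 471·2336
4 = −471·34856 + 3029·5420
4 = 3029·40276 − 3500·34856
4 = −3500·1202860 + 104529·40276
So 4 = (-3500)·1202860 + (104529)·40276.

4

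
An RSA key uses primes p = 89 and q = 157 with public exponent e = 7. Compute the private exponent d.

φ(n) = (p−1)(q−1) = 88·156 = 13728.
Need d with 7·d ≡ 1 (mod 13728). Apply the extended Euclidean algorithm:
13728 = 1961·7 + 1
7 = 7·1 + 0
Back-substitute:
1 = 13728 − 1961·7
So 7·(-1961) ≡ 1 (mod 13728), hence d ≡ -1961 ≡ 11767 (mod 13728).

11767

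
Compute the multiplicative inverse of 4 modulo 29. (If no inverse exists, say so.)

Extended Euclidean algorithm:
29 = 7×4 + 1
4 = 4×1 + 0
Since gcd(4, 29) = 1, back-substitute to write 1 as a combination:
1 = 29 − 7·4
So 4·(-7) ≡ 1 (mod 29), and -7 ≡ 22 (mod 29).

22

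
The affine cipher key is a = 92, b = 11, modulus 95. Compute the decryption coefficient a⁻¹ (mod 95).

gcd(95, 92) by repeated division:
95 = 1×92 + 3
92 = 30×3 + 2
3 = 1×2 + 1
2 = 2×1 + 0
Since gcd(92, 95) = 1, back-substitute to write 1 as a combination:
1 = 3 − 2
1 = −92 + 31·3
1 = 31·95 − 32·92
So 92·(-32) ≡ 1 (mod 95), and -32 ≡ 63 (mod 95).

63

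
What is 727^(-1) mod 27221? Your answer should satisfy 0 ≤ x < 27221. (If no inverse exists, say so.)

gcd(27221, 727) by repeated division:
27221 = 37×727 + 322
727 = 2×322 + 83
322 = 3×83 + 73
83 = 1×73 + 10
73 = 7×10 + 3
10 = 3×3 + 1
3 = 3×1 + 0
gcd = 1, so the inverse exists. Back-substitute:
1 = 10 − 3·3
1 = −3·73 + 22·10
1 = 22·83 − 25·73
1 = −25·322 + 97·83
1 = 97·727 − 219·322
1 = −219·27221 + 8200·727
So 727·8200 ≡ 1 (mod 27221).

8200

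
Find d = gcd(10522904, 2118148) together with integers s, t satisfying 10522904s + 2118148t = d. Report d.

4

Repeated division:
10522904 = 4*2118148 + 2050312
2118148 = 1*2050312 + 67836
2050312 = 30*67836 + 15232
67836 = 4*15232 + 6908
15232 = 2*6908 + 1416
6908 = 4*1416 + 1244
1416 = 1*1244 + 172
1244 = 7*172 + 40
172 = 4*40 + 12
40 = 3*12 + 4
12 = 3*4 + 0
gcd(10522904, 2118148) = 4.
Working backward:
4 = 40 − 3·12
4 = −3·172 + 13·40
4 = 13·1244 − 94·172
4 = −94·1416 + 107·1244
4 = 107·6908 − 522·1416
4 = −522·15232 + 1151·6908
4 = 1151·67836 − 5126·15232
4 = −5126·2050312 + 154931·67836
4 = 154931·2118148 − 160057·2050312
4 = −160057·10522904 + 795159·2118148
So 4 = (-160057)·10522904 + (795159)·2118148.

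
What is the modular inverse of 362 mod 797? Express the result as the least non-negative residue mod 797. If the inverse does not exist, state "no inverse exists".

Extended Euclidean algorithm:
797 = 2×362 + 73
362 = 4×73 + 70
73 = 1×70 + 3
70 = 23×3 + 1
3 = 3×1 + 0
gcd = 1, so the inverse exists. Back-substitute:
1 = 70 − 23·3
1 = −23·73 + 24·70
1 = 24·362 − 119·73
1 = −119·797 + 262·362
So 362·262 ≡ 1 (mod 797).

262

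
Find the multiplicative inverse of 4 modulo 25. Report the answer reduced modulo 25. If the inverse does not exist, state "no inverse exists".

Apply the Euclidean algorithm to 25 and 4:
25 = 6*4 + 1
4 = 4*1 + 0
The gcd is 1. Working backward:
1 = 25 − 6·4
So 4·(-6) ≡ 1 (mod 25), and -6 ≡ 19 (mod 25).

19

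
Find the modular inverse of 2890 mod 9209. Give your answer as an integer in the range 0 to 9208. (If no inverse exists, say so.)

Apply the Euclidean algorithm to 9209 and 2890:
9209 = 3·2890 + 539
2890 = 5·539 + 195
539 = 2·195 + 149
195 = 1·149 + 46
149 = 3·46 + 11
46 = 4·11 + 2
11 = 5·2 + 1
2 = 2·1 + 0
Since gcd(2890, 9209) = 1, back-substitute to write 1 as a combination:
1 = 11 − 5·2
1 = −5·46 + 21·11
1 = 21·149 − 68·46
1 = −68·195 + 89·149
1 = 89·539 − 246·195
1 = −246·2890 + 1319·539
1 = 1319·9209 − 4203·2890
Thus 2890·(-4203) ≡ 1 (mod 9209); reducing, -4203 mod 9209 = 5006.

5006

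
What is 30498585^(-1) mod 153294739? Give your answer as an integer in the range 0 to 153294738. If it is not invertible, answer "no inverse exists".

no inverse exists

Euclidean algorithm on 153294739, 30498585:
153294739 = 5*30498585 + 801814
30498585 = 38*801814 + 29653
801814 = 27*29653 + 1183
29653 = 25*1183 + 78
1183 = 15*78 + 13
78 = 6*13 + 0
Since gcd = 13 > 1, 30498585 is not a unit mod 153294739.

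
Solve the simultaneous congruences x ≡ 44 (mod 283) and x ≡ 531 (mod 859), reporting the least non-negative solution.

177485

Write x = 44 + 283·k. Then 283·k ≡ 531 − 44 ≡ 487 (mod 859).
Need 283⁻¹ mod 859. Extended Euclid on (859, 283):
859 = 3·283 + 10
283 = 28·10 + 3
10 = 3·3 + 1
3 = 3·1 + 0
Back-substitute:
1 = 10 − 3·3
1 = −3·283 + 85·10
1 = 85·859 − 258·283
283⁻¹ ≡ 601 (mod 859), so k ≡ 601·487 ≡ 627 (mod 859).
x = 44 + 283·627 = 177485.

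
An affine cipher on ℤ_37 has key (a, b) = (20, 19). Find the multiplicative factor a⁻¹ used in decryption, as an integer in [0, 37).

Extended Euclidean algorithm:
37 = 1×20 + 17
20 = 1×17 + 3
17 = 5×3 + 2
3 = 1×2 + 1
2 = 2×1 + 0
The gcd is 1. Working backward:
1 = 3 − 2
1 = −17 + 6·3
1 = 6·20 − 7·17
1 = −7·37 + 13·20
So 20·13 ≡ 1 (mod 37).

13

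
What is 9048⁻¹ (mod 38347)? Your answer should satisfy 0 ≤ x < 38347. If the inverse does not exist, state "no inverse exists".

5107

Run Euclid on (38347, 9048):
38347 = 4×9048 + 2155
9048 = 4×2155 + 428
2155 = 5×428 + 15
428 = 28×15 + 8
15 = 1×8 + 7
8 = 1×7 + 1
7 = 7×1 + 0
The gcd is 1. Working backward:
1 = 8 − 7
1 = −15 + 2·8
1 = 2·428 − 57·15
1 = −57·2155 + 287·428
1 = 287·9048 − 1205·2155
1 = −1205·38347 + 5107·9048
So 9048·5107 ≡ 1 (mod 38347).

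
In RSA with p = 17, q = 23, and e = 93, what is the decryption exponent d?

φ(n) = (p−1)(q−1) = 16·22 = 352.
Need d with 93·d ≡ 1 (mod 352). Apply the extended Euclidean algorithm:
352 = 3*93 + 73
93 = 1*73 + 20
73 = 3*20 + 13
20 = 1*13 + 7
13 = 1*7 + 6
7 = 1*6 + 1
6 = 6*1 + 0
Back-substitute:
1 = 7 − 6
1 = −13 + 2·7
1 = 2·20 − 3·13
1 = −3·73 + 11·20
1 = 11·93 − 14·73
1 = −14·352 + 53·93
So 93·53 ≡ 1 (mod 352), hence d = 53.

53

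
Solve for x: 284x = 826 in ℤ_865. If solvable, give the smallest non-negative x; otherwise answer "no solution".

First find gcd(284, 865):
865 = 3·284 + 13
284 = 21·13 + 11
13 = 1·11 + 2
11 = 5·2 + 1
2 = 2·1 + 0
gcd = 1, so a unique solution mod 865 exists.
Back-substitute for the Bézout coefficients:
1 = 11 − 5·2
1 = −5·13 + 6·11
1 = 6·284 − 131·13
1 = −131·865 + 399·284
So 284·(399) ≡ 1 (mod 865), giving 284⁻¹ ≡ 399.
x ≡ 284⁻¹·826 ≡ 399·826 ≡ 9 (mod 865).

9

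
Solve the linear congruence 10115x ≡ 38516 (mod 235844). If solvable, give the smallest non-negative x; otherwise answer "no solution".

gcd(10115, 235844):
235844 = 23×10115 + 3199
10115 = 3×3199 + 518
3199 = 6×518 + 91
518 = 5×91 + 63
91 = 1×63 + 28
63 = 2×28 + 7
28 = 4×7 + 0
gcd = 7, but 7 ∤ 38516, so the congruence has no solution.

no solution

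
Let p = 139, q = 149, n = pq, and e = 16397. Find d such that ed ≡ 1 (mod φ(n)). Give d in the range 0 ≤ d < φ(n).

φ(n) = (p−1)(q−1) = 138·148 = 20424.
Need d with 16397·d ≡ 1 (mod 20424). Apply the extended Euclidean algorithm:
20424 = 1×16397 + 4027
16397 = 4×4027 + 289
4027 = 13×289 + 270
289 = 1×270 + 19
270 = 14×19 + 4
19 = 4×4 + 3
4 = 1×3 + 1
3 = 3×1 + 0
Back-substitute:
1 = 4 − 3
1 = −19 + 5·4
1 = 5·270 − 71·19
1 = −71·289 + 76·270
1 = 76·4027 − 1059·289
1 = −1059·16397 + 4312·4027
1 = 4312·20424 − 5371·16397
So 16397·(-5371) ≡ 1 (mod 20424), hence d ≡ -5371 ≡ 15053 (mod 20424).

15053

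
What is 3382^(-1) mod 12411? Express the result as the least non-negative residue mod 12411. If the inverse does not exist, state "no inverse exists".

400

gcd(12411, 3382) by repeated division:
12411 = 3*3382 + 2265
3382 = 1*2265 + 1117
2265 = 2*1117 + 31
1117 = 36*31 + 1
31 = 31*1 + 0
gcd = 1, so the inverse exists. Back-substitute:
1 = 1117 − 36·31
1 = −36·2265 + 73·1117
1 = 73·3382 − 109·2265
1 = −109·12411 + 400·3382
So 3382·400 ≡ 1 (mod 12411).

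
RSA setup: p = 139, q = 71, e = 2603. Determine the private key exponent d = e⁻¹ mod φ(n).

φ(n) = (p−1)(q−1) = 138·70 = 9660.
Need d with 2603·d ≡ 1 (mod 9660). Apply the extended Euclidean algorithm:
9660 = 3·2603 + 1851
2603 = 1·1851 + 752
1851 = 2·752 + 347
752 = 2·347 + 58
347 = 5·58 + 57
58 = 1·57 + 1
57 = 57·1 + 0
Back-substitute:
1 = 58 − 57
1 = −347 + 6·58
1 = 6·752 − 13·347
1 = −13·1851 + 32·752
1 = 32·2603 − 45·1851
1 = −45·9660 + 167·2603
So 2603·167 ≡ 1 (mod 9660), hence d = 167.

167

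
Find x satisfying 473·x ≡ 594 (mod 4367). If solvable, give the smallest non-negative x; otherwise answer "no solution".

269

First find gcd(473, 4367):
4367 = 9×473 + 110
473 = 4×110 + 33
110 = 3×33 + 11
33 = 3×11 + 0
gcd = 11 and 11 | 594, so solutions exist. Divide through by 11: 43x ≡ 54 (mod 397).
Now find 43⁻¹ mod 397:
397 = 9*43 + 10
43 = 4*10 + 3
10 = 3*3 + 1
3 = 3*1 + 0
Back-substitute:
1 = 10 − 3·3
1 = −3·43 + 13·10
1 = 13·397 − 120·43
So 43·(-120) ≡ 1 (mod 397), i.e. 43⁻¹ ≡ 277.
Then x ≡ 277·54 ≡ 269 (mod 397); the smallest non-negative solution is x = 269.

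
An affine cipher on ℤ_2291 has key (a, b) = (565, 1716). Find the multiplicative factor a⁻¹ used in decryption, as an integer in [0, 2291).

665

Run Euclid on (2291, 565):
2291 = 4*565 + 31
565 = 18*31 + 7
31 = 4*7 + 3
7 = 2*3 + 1
3 = 3*1 + 0
The gcd is 1. Working backward:
1 = 7 − 2·3
1 = −2·31 + 9·7
1 = 9·565 − 164·31
1 = −164·2291 + 665·565
So 565·665 ≡ 1 (mod 2291).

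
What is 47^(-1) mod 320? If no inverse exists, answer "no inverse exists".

143

gcd(320, 47) by repeated division:
320 = 6·47 + 38
47 = 1·38 + 9
38 = 4·9 + 2
9 = 4·2 + 1
2 = 2·1 + 0
Since gcd(47, 320) = 1, back-substitute to write 1 as a combination:
1 = 9 − 4·2
1 = −4·38 + 17·9
1 = 17·47 − 21·38
1 = −21·320 + 143·47
So 47·143 ≡ 1 (mod 320).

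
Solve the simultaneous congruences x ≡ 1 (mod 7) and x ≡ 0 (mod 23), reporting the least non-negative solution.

Write x = 1 + 7·k. Then 7·k ≡ 0 − 1 ≡ 22 (mod 23).
Need 7⁻¹ mod 23. Extended Euclid on (23, 7):
23 = 3·7 + 2
7 = 3·2 + 1
2 = 2·1 + 0
Back-substitute:
1 = 7 − 3·2
1 = −3·23 + 10·7
7⁻¹ ≡ 10 (mod 23), so k ≡ 10·22 ≡ 13 (mod 23).
x = 1 + 7·13 = 92.

92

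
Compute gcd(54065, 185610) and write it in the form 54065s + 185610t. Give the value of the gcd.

Euclidean algorithm:
185610 = 3×54065 + 23415
54065 = 2×23415 + 7235
23415 = 3×7235 + 1710
7235 = 4×1710 + 395
1710 = 4×395 + 130
395 = 3×130 + 5
130 = 26×5 + 0
gcd(54065, 185610) = 5.
Express as a combination:
5 = 395 − 3·130
5 = −3·1710 + 13·395
5 = 13·7235 − 55·1710
5 = −55·23415 + 178·7235
5 = 178·54065 − 411·23415
5 = −411·185610 + 1411·54065
So 5 = (-411)·185610 + (1411)·54065.

5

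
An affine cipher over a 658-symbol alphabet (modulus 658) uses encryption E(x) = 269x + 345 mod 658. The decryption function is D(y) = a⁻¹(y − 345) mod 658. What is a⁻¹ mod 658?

159

Apply the Euclidean algorithm to 658 and 269:
658 = 2·269 + 120
269 = 2·120 + 29
120 = 4·29 + 4
29 = 7·4 + 1
4 = 4·1 + 0
Since gcd(269, 658) = 1, back-substitute to write 1 as a combination:
1 = 29 − 7·4
1 = −7·120 + 29·29
1 = 29·269 − 65·120
1 = −65·658 + 159·269
So 269·159 ≡ 1 (mod 658).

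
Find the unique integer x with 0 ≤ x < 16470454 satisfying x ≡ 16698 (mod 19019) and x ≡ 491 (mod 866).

872553

Write x = 16698 + 19019·k. Then 19019·k ≡ 491 − 16698 ≡ 247 (mod 866).
Need 19019⁻¹ mod 866. Extended Euclid on (866, 833):
866 = 1×833 + 33
833 = 25×33 + 8
33 = 4×8 + 1
8 = 8×1 + 0
Back-substitute:
1 = 33 − 4·8
1 = −4·833 + 101·33
1 = 101·866 − 105·833
19019⁻¹ ≡ 761 (mod 866), so k ≡ 761·247 ≡ 45 (mod 866).
x = 16698 + 19019·45 = 872553.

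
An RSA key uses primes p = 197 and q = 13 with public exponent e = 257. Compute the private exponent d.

φ(n) = (p−1)(q−1) = 196·12 = 2352.
Need d with 257·d ≡ 1 (mod 2352). Apply the extended Euclidean algorithm:
2352 = 9×257 + 39
257 = 6×39 + 23
39 = 1×23 + 16
23 = 1×16 + 7
16 = 2×7 + 2
7 = 3×2 + 1
2 = 2×1 + 0
Back-substitute:
1 = 7 − 3·2
1 = −3·16 + 7·7
1 = 7·23 − 10·16
1 = −10·39 + 17·23
1 = 17·257 − 112·39
1 = −112·2352 + 1025·257
So 257·1025 ≡ 1 (mod 2352), hence d = 1025.

1025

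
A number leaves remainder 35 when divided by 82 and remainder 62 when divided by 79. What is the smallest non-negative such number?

773

Write x = 35 + 82·k. Then 82·k ≡ 62 − 35 ≡ 27 (mod 79).
Need 82⁻¹ mod 79. Extended Euclid on (79, 3):
79 = 26*3 + 1
3 = 3*1 + 0
Back-substitute:
1 = 79 − 26·3
82⁻¹ ≡ 53 (mod 79), so k ≡ 53·27 ≡ 9 (mod 79).
x = 35 + 82·9 = 773.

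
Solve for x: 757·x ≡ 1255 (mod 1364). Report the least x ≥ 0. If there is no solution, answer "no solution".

335

First find gcd(757, 1364):
1364 = 1*757 + 607
757 = 1*607 + 150
607 = 4*150 + 7
150 = 21*7 + 3
7 = 2*3 + 1
3 = 3*1 + 0
gcd = 1, so a unique solution mod 1364 exists.
Back-substitute for the Bézout coefficients:
1 = 7 − 2·3
1 = −2·150 + 43·7
1 = 43·607 − 174·150
1 = −174·757 + 217·607
1 = 217·1364 − 391·757
So 757·(-391) ≡ 1 (mod 1364), giving 757⁻¹ ≡ 973.
x ≡ 757⁻¹·1255 ≡ 973·1255 ≡ 335 (mod 1364).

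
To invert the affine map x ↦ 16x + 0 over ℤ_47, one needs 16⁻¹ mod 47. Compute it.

Extended Euclidean algorithm:
47 = 2·16 + 15
16 = 1·15 + 1
15 = 15·1 + 0
Since gcd(16, 47) = 1, back-substitute to write 1 as a combination:
1 = 16 − 15
1 = −47 + 3·16
So 16·3 ≡ 1 (mod 47).

3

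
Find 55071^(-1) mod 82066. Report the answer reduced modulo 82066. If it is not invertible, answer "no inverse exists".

79333

gcd(82066, 55071) by repeated division:
82066 = 1×55071 + 26995
55071 = 2×26995 + 1081
26995 = 24×1081 + 1051
1081 = 1×1051 + 30
1051 = 35×30 + 1
30 = 30×1 + 0
gcd = 1, so the inverse exists. Back-substitute:
1 = 1051 − 35·30
1 = −35·1081 + 36·1051
1 = 36·26995 − 899·1081
1 = −899·55071 + 1834·26995
1 = 1834·82066 − 2733·55071
Thus 55071·(-2733) ≡ 1 (mod 82066); reducing, -2733 mod 82066 = 79333.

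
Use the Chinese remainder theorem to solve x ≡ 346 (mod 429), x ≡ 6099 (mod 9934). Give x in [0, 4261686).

552469

Write x = 346 + 429·k. Then 429·k ≡ 6099 − 346 ≡ 5753 (mod 9934).
Need 429⁻¹ mod 9934. Extended Euclid on (9934, 429):
9934 = 23*429 + 67
429 = 6*67 + 27
67 = 2*27 + 13
27 = 2*13 + 1
13 = 13*1 + 0
Back-substitute:
1 = 27 − 2·13
1 = −2·67 + 5·27
1 = 5·429 − 32·67
1 = −32·9934 + 741·429
429⁻¹ ≡ 741 (mod 9934), so k ≡ 741·5753 ≡ 1287 (mod 9934).
x = 346 + 429·1287 = 552469.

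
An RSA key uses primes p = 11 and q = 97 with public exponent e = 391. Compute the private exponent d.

631

φ(n) = (p−1)(q−1) = 10·96 = 960.
Need d with 391·d ≡ 1 (mod 960). Apply the extended Euclidean algorithm:
960 = 2×391 + 178
391 = 2×178 + 35
178 = 5×35 + 3
35 = 11×3 + 2
3 = 1×2 + 1
2 = 2×1 + 0
Back-substitute:
1 = 3 − 2
1 = −35 + 12·3
1 = 12·178 − 61·35
1 = −61·391 + 134·178
1 = 134·960 − 329·391
So 391·(-329) ≡ 1 (mod 960), hence d ≡ -329 ≡ 631 (mod 960).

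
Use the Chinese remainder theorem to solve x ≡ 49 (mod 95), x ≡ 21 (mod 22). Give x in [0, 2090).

Write x = 49 + 95·k. Then 95·k ≡ 21 − 49 ≡ 16 (mod 22).
Need 95⁻¹ mod 22. Extended Euclid on (22, 7):
22 = 3×7 + 1
7 = 7×1 + 0
Back-substitute:
1 = 22 − 3·7
95⁻¹ ≡ 19 (mod 22), so k ≡ 19·16 ≡ 18 (mod 22).
x = 49 + 95·18 = 1759.

1759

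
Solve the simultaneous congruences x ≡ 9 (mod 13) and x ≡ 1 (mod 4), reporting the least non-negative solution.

9

Write x = 9 + 13·k. Then 13·k ≡ 1 − 9 ≡ 0 (mod 4).
Need 13⁻¹ mod 4. Extended Euclid on (4, 1):
4 = 4×1 + 0
13⁻¹ ≡ 1 (mod 4), so k ≡ 1·0 ≡ 0 (mod 4).
x = 9 + 13·0 = 9.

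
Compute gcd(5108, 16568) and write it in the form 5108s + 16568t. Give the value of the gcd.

4

Euclidean algorithm:
16568 = 3·5108 + 1244
5108 = 4·1244 + 132
1244 = 9·132 + 56
132 = 2·56 + 20
56 = 2·20 + 16
20 = 1·16 + 4
16 = 4·4 + 0
gcd(5108, 16568) = 4.
Back-substituting:
4 = 20 − 16
4 = −56 + 3·20
4 = 3·132 − 7·56
4 = −7·1244 + 66·132
4 = 66·5108 − 271·1244
4 = −271·16568 + 879·5108
So 4 = (-271)·16568 + (879)·5108.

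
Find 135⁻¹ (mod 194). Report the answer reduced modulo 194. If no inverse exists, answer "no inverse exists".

Run Euclid on (194, 135):
194 = 1·135 + 59
135 = 2·59 + 17
59 = 3·17 + 8
17 = 2·8 + 1
8 = 8·1 + 0
Since gcd(135, 194) = 1, back-substitute to write 1 as a combination:
1 = 17 − 2·8
1 = −2·59 + 7·17
1 = 7·135 − 16·59
1 = −16·194 + 23·135
So 135·23 ≡ 1 (mod 194).

23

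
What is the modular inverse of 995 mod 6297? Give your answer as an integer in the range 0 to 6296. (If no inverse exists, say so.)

Run Euclid on (6297, 995):
6297 = 6*995 + 327
995 = 3*327 + 14
327 = 23*14 + 5
14 = 2*5 + 4
5 = 1*4 + 1
4 = 4*1 + 0
The gcd is 1. Working backward:
1 = 5 − 4
1 = −14 + 3·5
1 = 3·327 − 70·14
1 = −70·995 + 213·327
1 = 213·6297 − 1348·995
So 995·(-1348) ≡ 1 (mod 6297), and -1348 ≡ 4949 (mod 6297).

4949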